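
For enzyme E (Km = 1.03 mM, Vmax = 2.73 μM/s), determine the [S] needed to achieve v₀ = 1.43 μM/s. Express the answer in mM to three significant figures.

Rearranging v = Vmax[S]/(Km+[S]) gives [S] = Km·v/(Vmax − v).
[S] = 1.03 × 1.43 / (2.73 − 1.43) = 1.473/1.300 = 1.13 mM.

1.13 mM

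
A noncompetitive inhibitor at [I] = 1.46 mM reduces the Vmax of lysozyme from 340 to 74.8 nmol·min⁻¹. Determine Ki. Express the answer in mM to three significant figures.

0.412 mM

Noncompetitive: Vmax,app = Vmax/α with α = 1 + [I]/Ki.
α = Vmax/Vmax,app = 340/74.8 = 4.545.
Since α = 1 + [I]/Ki, [I]/Ki = 4.545 − 1 = 3.545 and Ki = 1.46/3.545 = 0.412 mM.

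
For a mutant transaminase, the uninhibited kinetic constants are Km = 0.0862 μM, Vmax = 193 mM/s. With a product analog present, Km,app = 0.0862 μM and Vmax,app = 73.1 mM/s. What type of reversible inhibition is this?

Vmax decreases (193 → 73.1 mM/s) while Km is unchanged — pure noncompetitive inhibition.

noncompetitive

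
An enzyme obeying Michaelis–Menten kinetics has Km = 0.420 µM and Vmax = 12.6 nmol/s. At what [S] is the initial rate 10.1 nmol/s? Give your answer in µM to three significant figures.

The required fractional saturation is v/Vmax = 10.1/12.6 = 0.8016.
Then [S]/(Km+[S]) = 0.8016 ⇒ [S] = 0.420 × 0.8016/(1 − 0.8016) = 1.70 µM.

1.70 µM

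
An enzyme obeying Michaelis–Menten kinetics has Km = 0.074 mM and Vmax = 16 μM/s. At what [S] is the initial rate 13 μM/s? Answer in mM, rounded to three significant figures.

Rearranging v = Vmax[S]/(Km+[S]) gives [S] = Km·v/(Vmax − v).
[S] = 0.074 × 13 / (16 − 13) = 0.9620/3.000 = 0.321 mM.

0.321 mM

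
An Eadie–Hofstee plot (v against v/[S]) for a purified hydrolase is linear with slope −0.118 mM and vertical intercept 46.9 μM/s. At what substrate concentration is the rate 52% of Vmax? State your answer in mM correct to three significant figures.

0.128 mM

The Eadie–Hofstee slope gives Km = 0.118 mM (slope = −Km).
v/Vmax = [S]/(Km+[S]) = 0.52 ⇒ [S] = Km·0.52/(1−0.52) = 0.118 × 1.083 = 0.128 mM.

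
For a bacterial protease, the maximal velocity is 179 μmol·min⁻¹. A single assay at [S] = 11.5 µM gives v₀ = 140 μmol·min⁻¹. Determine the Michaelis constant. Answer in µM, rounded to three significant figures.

From v = Vmax[S]/(Km+[S]), Km = [S](Vmax − v)/v.
Km = 11.5 × (179 − 140) / 140 = 448.5/140 = 3.20 µM.

3.20 µM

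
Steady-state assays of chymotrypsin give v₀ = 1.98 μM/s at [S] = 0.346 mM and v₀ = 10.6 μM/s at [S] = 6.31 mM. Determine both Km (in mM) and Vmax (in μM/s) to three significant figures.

Km = 2.13 mM; Vmax = 14.2 μM/s

From v = Vmax[S]/(Km+[S]), each point gives Vmax = v(Km+[S])/[S].
Equating: 1.98(Km+0.346)/0.346 = 10.6(Km+6.31)/6.31.
5.723·Km + 1.98 = 1.680·Km + 10.6, so (5.723 − 1.680)·Km = 10.6 − 1.98.
Km = 8.620/4.043 = 2.13 mM; then Vmax = 1.98(2.13+0.346)/0.346 = 14.2 μM/s.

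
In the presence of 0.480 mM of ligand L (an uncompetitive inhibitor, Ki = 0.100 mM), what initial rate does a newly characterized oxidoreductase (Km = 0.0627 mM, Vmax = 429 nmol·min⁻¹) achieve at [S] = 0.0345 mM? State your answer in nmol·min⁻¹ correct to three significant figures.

56.3 nmol·min⁻¹

α = 1 + [I]/Ki = 1 + 0.480/0.100 = 5.800.
For an uncompetitive inhibitor, both parameters are divided by α, giving Vmax/α and Km/α: Km,app = 0.0108 mM, Vmax,app = 74.0 nmol·min⁻¹.
v = Vmax,app·[S]/(Km,app + [S]) = 74.0 × 0.0345/(0.0108 + 0.0345) = 56.3 nmol·min⁻¹.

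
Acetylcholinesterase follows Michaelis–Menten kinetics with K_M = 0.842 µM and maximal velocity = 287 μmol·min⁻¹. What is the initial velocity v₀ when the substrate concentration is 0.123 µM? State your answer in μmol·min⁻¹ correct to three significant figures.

v = Vmax·[S]/(Km + [S]) = 287 × 0.123 / (0.842 + 0.123)
  = 35.30 / 0.9650 = 36.6 μmol·min⁻¹.

36.6 μmol·min⁻¹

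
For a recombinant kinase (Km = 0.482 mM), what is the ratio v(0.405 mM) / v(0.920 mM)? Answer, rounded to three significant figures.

The fractional saturations are [S]/(Km+[S]) = 0.920/1.402 = 0.6562 and 0.405/0.8870 = 0.4566.
v₂/v₁ is just their ratio: 0.4566/0.6562 = 0.696.

0.696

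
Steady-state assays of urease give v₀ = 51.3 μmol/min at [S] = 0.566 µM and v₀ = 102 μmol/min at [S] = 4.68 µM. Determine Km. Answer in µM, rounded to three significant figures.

From v = Vmax[S]/(Km+[S]), each point gives Vmax = v(Km+[S])/[S].
Equating: 51.3(Km+0.566)/0.566 = 102(Km+4.68)/4.68.
90.64·Km + 51.3 = 21.79·Km + 102, so (90.64 − 21.79)·Km = 102 − 51.3.
Km = 50.70/68.84 = 0.736 µM; then Vmax = 51.3(0.736+0.566)/0.566 = 118 μmol/min.

0.736 µM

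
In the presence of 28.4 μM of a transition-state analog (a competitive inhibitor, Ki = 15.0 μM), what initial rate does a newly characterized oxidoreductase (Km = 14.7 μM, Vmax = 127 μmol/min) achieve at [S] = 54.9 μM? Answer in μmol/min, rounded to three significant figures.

71.6 μmol/min

With α = 1 + [I]/Ki = 1 + 28.4/15.0 = 2.893, the competitive rate law is v = Vmax[S] / (αKm + [S]).
v = 127×54.9 / (2.893×14.7 + 54.9) = 6972/97.43 = 71.6 μmol/min.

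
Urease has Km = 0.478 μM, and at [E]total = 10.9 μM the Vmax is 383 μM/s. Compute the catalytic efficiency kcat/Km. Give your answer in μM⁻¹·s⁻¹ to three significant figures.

73.5 μM⁻¹·s⁻¹

kcat = Vmax/[E]total = 383/10.9 = 35.1 s⁻¹.
kcat/Km = 35.1/0.478 = 73.5 μM⁻¹·s⁻¹.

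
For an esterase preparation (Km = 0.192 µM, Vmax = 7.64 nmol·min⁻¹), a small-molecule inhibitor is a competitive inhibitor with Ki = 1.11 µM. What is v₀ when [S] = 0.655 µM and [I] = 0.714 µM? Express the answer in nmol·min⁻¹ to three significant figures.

5.16 nmol·min⁻¹

With α = 1 + [I]/Ki = 1 + 0.714/1.11 = 1.643, the competitive rate law is v = Vmax[S] / (αKm + [S]).
v = 7.64×0.655 / (1.643×0.192 + 0.655) = 5.004/0.9705 = 5.16 nmol·min⁻¹.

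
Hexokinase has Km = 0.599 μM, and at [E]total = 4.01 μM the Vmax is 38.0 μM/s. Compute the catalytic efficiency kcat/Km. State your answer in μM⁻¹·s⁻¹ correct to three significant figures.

kcat = Vmax/[E]total = 38.0/4.01 = 9.48 s⁻¹.
kcat/Km = 9.48/0.599 = 15.8 μM⁻¹·s⁻¹.

15.8 μM⁻¹·s⁻¹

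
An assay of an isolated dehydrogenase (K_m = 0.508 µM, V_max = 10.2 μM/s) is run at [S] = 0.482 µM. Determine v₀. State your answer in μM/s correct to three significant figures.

4.97 μM/s

[S]/(Km+[S]) = 0.482/0.9900 = 0.4869, the fractional saturation.
v = 0.4869 × Vmax = 0.4869 × 10.2 = 4.97 μM/s.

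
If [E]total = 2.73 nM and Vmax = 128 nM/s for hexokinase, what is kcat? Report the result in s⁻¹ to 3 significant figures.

46.9 s⁻¹

kcat = Vmax/[E]total = 128 nM/s / 2.73 nM = 46.9 s⁻¹.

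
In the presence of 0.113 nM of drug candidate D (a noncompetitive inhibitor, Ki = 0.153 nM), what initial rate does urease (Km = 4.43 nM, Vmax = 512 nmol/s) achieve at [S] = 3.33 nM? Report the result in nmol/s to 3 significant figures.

126 nmol/s

α = 1 + [I]/Ki = 1 + 0.113/0.153 = 1.739.
For a noncompetitive inhibitor, Vmax is reduced to Vmax/α while Km is unchanged: Km,app = 4.43 nM, Vmax,app = 294 nmol/s.
v = Vmax,app·[S]/(Km,app + [S]) = 294 × 3.33/(4.43 + 3.33) = 126 nmol/s.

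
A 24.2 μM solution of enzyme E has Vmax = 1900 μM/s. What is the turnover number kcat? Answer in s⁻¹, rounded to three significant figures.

78.5 s⁻¹

kcat = Vmax/[E]total = 1900 μM/s / 24.2 μM = 78.5 s⁻¹.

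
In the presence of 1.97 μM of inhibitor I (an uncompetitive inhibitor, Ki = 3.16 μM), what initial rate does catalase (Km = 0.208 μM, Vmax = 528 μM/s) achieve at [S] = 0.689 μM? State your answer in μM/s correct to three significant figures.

274 μM/s

With α = 1 + [I]/Ki = 1 + 1.97/3.16 = 1.623, the uncompetitive rate law is v = (Vmax/α)·[S] / (Km/α + [S]).
v = (528/1.623)×0.689 / (0.208/1.623 + 0.689) = 224.1/0.8171 = 274 μM/s.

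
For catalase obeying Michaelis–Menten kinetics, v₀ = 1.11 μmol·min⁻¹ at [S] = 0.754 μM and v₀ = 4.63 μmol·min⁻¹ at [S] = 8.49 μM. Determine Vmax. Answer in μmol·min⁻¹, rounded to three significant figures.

From v = Vmax[S]/(Km+[S]), each point gives Vmax = v(Km+[S])/[S].
Equating: 1.11(Km+0.754)/0.754 = 4.63(Km+8.49)/8.49.
1.472·Km + 1.11 = 0.5453·Km + 4.63, so (1.472 − 0.5453)·Km = 4.63 − 1.11.
Km = 3.520/0.9268 = 3.80 μM; then Vmax = 1.11(3.80+0.754)/0.754 = 6.70 μmol·min⁻¹.

6.70 μmol·min⁻¹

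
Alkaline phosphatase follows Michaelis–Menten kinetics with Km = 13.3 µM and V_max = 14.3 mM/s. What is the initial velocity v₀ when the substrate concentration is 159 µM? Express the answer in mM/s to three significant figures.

13.2 mM/s

[S]/(Km+[S]) = 159/172.3 = 0.9228, the fractional saturation.
v = 0.9228 × Vmax = 0.9228 × 14.3 = 13.2 mM/s.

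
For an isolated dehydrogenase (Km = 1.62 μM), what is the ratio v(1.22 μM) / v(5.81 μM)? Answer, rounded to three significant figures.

0.549

The fractional saturations are [S]/(Km+[S]) = 5.81/7.430 = 0.7820 and 1.22/2.840 = 0.4296.
v₂/v₁ is just their ratio: 0.4296/0.7820 = 0.549.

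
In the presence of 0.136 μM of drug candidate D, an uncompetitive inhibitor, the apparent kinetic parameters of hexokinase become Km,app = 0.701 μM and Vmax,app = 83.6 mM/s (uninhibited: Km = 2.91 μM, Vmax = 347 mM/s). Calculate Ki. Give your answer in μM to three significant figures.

0.0432 μM

Uncompetitive: Vmax,app = Vmax/α (and Km,app = Km/α) with α = 1 + [I]/Ki.
α = Vmax/Vmax,app = 347/83.6 = 4.151.
Ki = [I]/(α − 1) = 0.136/3.151 = 0.0432 μM.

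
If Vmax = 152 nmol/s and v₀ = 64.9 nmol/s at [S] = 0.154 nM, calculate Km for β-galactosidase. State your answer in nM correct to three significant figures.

0.207 nM

From v = Vmax[S]/(Km+[S]), Km = [S](Vmax − v)/v.
Km = 0.154 × (152 − 64.9) / 64.9 = 13.41/64.9 = 0.207 nM.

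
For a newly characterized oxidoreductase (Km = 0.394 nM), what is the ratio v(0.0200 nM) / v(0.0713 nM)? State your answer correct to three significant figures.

Since Vmax cancels, v₂/v₁ = [S]₂(Km+[S]₁) / [S]₁(Km+[S]₂).
= 0.0200×(0.394+0.0713) / (0.0713×(0.394+0.0200)) = 0.009306/0.02952 = 0.315.

0.315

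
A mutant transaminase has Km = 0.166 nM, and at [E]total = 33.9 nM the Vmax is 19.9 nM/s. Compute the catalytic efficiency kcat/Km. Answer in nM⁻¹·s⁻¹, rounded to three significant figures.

3.54 nM⁻¹·s⁻¹

kcat = Vmax/[E]total = 19.9/33.9 = 0.587 s⁻¹.
kcat/Km = 0.587/0.166 = 3.54 nM⁻¹·s⁻¹.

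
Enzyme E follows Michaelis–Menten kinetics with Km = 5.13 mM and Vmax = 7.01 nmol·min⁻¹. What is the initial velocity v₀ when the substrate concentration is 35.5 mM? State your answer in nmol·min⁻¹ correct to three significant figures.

v = Vmax·[S]/(Km + [S]) = 7.01 × 35.5 / (5.13 + 35.5)
  = 248.9 / 40.63 = 6.12 nmol·min⁻¹.

6.12 nmol·min⁻¹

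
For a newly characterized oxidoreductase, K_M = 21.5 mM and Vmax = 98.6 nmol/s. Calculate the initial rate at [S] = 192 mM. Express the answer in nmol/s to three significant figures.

v = Vmax·[S]/(Km + [S]) = 98.6 × 192 / (21.5 + 192)
  = 18930 / 213.5 = 88.7 nmol/s.

88.7 nmol/s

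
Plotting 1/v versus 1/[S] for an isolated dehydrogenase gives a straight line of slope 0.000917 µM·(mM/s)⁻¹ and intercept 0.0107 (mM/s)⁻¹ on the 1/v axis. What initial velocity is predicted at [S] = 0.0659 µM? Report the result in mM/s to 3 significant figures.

40.6 mM/s

The y-intercept is 1/Vmax, so Vmax = 1/0.0107 = 93.5 mM/s.
The slope is Km/Vmax, so Km = 0.000917 × 93.5 = 0.0857 µM.
Then v = 93.5 × 0.0659/(0.0857 + 0.0659) = 40.6 mM/s.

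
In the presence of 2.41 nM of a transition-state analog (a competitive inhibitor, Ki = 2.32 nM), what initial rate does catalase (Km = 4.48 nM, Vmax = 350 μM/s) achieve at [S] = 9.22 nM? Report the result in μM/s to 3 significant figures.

With α = 1 + [I]/Ki = 1 + 2.41/2.32 = 2.039, the competitive rate law is v = Vmax[S] / (αKm + [S]).
v = 350×9.22 / (2.039×4.48 + 9.22) = 3227/18.35 = 176 μM/s.

176 μM/s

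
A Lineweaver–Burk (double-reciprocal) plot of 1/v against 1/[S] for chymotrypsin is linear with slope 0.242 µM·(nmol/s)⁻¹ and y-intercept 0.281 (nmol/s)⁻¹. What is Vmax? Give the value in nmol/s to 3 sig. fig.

The y-intercept of a Lineweaver–Burk plot equals 1/Vmax, so Vmax = 1/0.281 = 3.56 nmol/s.

3.56 nmol/s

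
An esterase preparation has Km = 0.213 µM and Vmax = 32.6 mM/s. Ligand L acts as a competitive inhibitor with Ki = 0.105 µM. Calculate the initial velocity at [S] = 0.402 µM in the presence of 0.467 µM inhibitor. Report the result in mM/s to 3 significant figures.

α = 1 + [I]/Ki = 1 + 0.467/0.105 = 5.448.
For a competitive inhibitor, Vmax is unchanged and the apparent Km becomes α·Km: Km,app = 1.16 µM, Vmax,app = 32.6 mM/s.
v = Vmax,app·[S]/(Km,app + [S]) = 32.6 × 0.402/(1.16 + 0.402) = 8.39 mM/s.

8.39 mM/s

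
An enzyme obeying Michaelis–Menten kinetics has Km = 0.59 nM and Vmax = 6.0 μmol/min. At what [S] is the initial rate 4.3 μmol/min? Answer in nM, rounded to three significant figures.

1.49 nM

Rearranging v = Vmax[S]/(Km+[S]) gives [S] = Km·v/(Vmax − v).
[S] = 0.59 × 4.3 / (6.0 − 4.3) = 2.537/1.700 = 1.49 nM.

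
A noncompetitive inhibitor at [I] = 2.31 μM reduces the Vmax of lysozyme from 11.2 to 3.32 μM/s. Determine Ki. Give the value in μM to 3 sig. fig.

Noncompetitive: Vmax,app = Vmax/α with α = 1 + [I]/Ki.
α = Vmax/Vmax,app = 11.2/3.32 = 3.373.
Ki = [I]/(α − 1) = 2.31/2.373 = 0.973 μM.

0.973 μM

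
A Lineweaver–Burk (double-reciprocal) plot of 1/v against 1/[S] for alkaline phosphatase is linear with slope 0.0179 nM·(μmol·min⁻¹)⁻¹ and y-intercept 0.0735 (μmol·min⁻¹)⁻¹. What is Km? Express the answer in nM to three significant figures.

0.244 nM

y-intercept = 1/Vmax ⇒ Vmax = 13.6 μmol·min⁻¹; slope = Km/Vmax ⇒ Km = slope × Vmax.
Km = 0.0179 × 13.6 = 0.244 nM.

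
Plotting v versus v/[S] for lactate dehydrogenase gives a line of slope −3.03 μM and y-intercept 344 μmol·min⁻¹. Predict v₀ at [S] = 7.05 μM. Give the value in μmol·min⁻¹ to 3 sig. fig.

241 μmol·min⁻¹

In the Eadie–Hofstee form v = Vmax − Km·(v/[S]), the slope is −Km and the intercept is Vmax, so Km = 3.03 μM and Vmax = 344 μmol·min⁻¹.
v = 344 × 7.05/(3.03 + 7.05) = 241 μmol·min⁻¹.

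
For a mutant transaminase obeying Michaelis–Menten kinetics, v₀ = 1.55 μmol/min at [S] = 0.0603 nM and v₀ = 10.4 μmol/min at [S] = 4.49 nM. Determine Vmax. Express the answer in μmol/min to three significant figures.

11.3 μmol/min

In reciprocal form, 1/v = (Km/Vmax)·(1/[S]) + 1/Vmax. The two points give (1/[S], 1/v) = (16.58, 0.6452) and (0.2227, 0.09615).
Slope = (0.6452 − 0.09615)/(16.58 − 0.2227) = 0.03356; intercept = 0.6452 − 0.03356×16.58 = 0.08868.
Vmax = 1/intercept = 11.3 μmol/min; Km = slope × Vmax = 0.03356 × 11.3 = 0.378 nM.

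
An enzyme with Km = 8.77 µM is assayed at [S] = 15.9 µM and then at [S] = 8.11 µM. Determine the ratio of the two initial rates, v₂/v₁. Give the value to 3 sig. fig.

Since Vmax cancels, v₂/v₁ = [S]₂(Km+[S]₁) / [S]₁(Km+[S]₂).
= 8.11×(8.77+15.9) / (15.9×(8.77+8.11)) = 200.1/268.4 = 0.745.

0.745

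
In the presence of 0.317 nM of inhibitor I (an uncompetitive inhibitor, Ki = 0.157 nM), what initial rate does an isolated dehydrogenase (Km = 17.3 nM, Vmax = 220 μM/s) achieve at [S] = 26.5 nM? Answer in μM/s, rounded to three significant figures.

With α = 1 + [I]/Ki = 1 + 0.317/0.157 = 3.019, the uncompetitive rate law is v = (Vmax/α)·[S] / (Km/α + [S]).
v = (220/3.019)×26.5 / (17.3/3.019 + 26.5) = 1931/32.23 = 59.9 μM/s.

59.9 μM/s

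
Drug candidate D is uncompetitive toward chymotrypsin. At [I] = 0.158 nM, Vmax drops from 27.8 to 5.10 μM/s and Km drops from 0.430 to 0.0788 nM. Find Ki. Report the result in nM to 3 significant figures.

0.0355 nM

Uncompetitive: Vmax,app = Vmax/α (and Km,app = Km/α) with α = 1 + [I]/Ki.
α = Vmax/Vmax,app = 27.8/5.10 = 5.451.
Ki = [I]/(α − 1) = 0.158/4.451 = 0.0355 nM.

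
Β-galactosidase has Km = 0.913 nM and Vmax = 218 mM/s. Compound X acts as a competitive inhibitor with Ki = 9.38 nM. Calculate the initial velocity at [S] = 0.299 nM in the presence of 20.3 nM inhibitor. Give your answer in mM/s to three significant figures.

20.4 mM/s

With α = 1 + [I]/Ki = 1 + 20.3/9.38 = 3.164, the competitive rate law is v = Vmax[S] / (αKm + [S]).
v = 218×0.299 / (3.164×0.913 + 0.299) = 65.18/3.188 = 20.4 mM/s.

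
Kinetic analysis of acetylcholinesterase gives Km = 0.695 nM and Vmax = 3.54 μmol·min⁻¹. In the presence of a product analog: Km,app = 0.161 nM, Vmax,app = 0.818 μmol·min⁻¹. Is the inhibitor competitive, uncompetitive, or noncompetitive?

Both Km and Vmax decrease by the same factor (~4.33-fold) — characteristic of uncompetitive inhibition.

uncompetitive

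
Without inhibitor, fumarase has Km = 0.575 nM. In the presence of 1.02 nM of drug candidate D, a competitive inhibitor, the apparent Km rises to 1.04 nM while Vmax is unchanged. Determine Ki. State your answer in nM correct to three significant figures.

1.26 nM

Competitive: Km,app = α·Km with α = 1 + [I]/Ki.
α = Km,app/Km = 1.04/0.575 = 1.809.
Ki = [I]/(α − 1) = 1.02/0.8087 = 1.26 nM.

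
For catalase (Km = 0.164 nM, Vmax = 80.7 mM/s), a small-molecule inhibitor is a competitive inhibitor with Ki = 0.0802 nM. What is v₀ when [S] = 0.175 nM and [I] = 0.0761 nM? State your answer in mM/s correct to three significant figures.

α = 1 + [I]/Ki = 1 + 0.0761/0.0802 = 1.949.
For a competitive inhibitor, Vmax is unchanged and the apparent Km becomes α·Km: Km,app = 0.320 nM, Vmax,app = 80.7 mM/s.
v = Vmax,app·[S]/(Km,app + [S]) = 80.7 × 0.175/(0.320 + 0.175) = 28.6 mM/s.

28.6 mM/s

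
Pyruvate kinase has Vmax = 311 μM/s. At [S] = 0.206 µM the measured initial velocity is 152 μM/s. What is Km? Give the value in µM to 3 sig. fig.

From v = Vmax[S]/(Km+[S]), Km = [S](Vmax − v)/v.
Km = 0.206 × (311 − 152) / 152 = 32.75/152 = 0.215 µM.

0.215 µM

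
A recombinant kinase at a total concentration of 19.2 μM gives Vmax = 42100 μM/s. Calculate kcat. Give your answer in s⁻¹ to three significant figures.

kcat = Vmax/[E]total = 42100 μM/s / 19.2 μM = 2190 s⁻¹.

2190 s⁻¹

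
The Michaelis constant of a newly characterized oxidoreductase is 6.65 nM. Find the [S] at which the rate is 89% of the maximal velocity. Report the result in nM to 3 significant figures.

53.8 nM

v/Vmax = [S]/(Km+[S]) = 0.89, so [S] = Km·0.89/(1 − 0.89) = 6.65 × 8.091.
[S] = 53.8 nM.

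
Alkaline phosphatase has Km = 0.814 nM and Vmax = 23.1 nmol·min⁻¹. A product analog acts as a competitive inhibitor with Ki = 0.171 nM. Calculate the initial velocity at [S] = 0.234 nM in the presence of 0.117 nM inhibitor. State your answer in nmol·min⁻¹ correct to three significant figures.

α = 1 + [I]/Ki = 1 + 0.117/0.171 = 1.684.
For a competitive inhibitor, Vmax is unchanged and the apparent Km becomes α·Km: Km,app = 1.37 nM, Vmax,app = 23.1 nmol·min⁻¹.
v = Vmax,app·[S]/(Km,app + [S]) = 23.1 × 0.234/(1.37 + 0.234) = 3.37 nmol·min⁻¹.

3.37 nmol·min⁻¹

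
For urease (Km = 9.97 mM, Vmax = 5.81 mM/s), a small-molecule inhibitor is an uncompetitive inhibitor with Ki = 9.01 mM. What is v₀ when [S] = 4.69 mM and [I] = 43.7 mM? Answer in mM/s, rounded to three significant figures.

α = 1 + [I]/Ki = 1 + 43.7/9.01 = 5.850.
For an uncompetitive inhibitor, both parameters are divided by α, giving Vmax/α and Km/α: Km,app = 1.70 mM, Vmax,app = 0.993 mM/s.
v = Vmax,app·[S]/(Km,app + [S]) = 0.993 × 4.69/(1.70 + 4.69) = 0.728 mM/s.

0.728 mM/s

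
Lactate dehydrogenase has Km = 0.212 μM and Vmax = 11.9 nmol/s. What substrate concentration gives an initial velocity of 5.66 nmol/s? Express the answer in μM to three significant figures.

0.192 μM

Rearranging v = Vmax[S]/(Km+[S]) gives [S] = Km·v/(Vmax − v).
[S] = 0.212 × 5.66 / (11.9 − 5.66) = 1.200/6.240 = 0.192 μM.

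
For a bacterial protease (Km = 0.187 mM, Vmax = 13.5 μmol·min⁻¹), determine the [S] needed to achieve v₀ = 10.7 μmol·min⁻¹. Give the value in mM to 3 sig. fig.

The required fractional saturation is v/Vmax = 10.7/13.5 = 0.7926.
Then [S]/(Km+[S]) = 0.7926 ⇒ [S] = 0.187 × 0.7926/(1 − 0.7926) = 0.715 mM.

0.715 mM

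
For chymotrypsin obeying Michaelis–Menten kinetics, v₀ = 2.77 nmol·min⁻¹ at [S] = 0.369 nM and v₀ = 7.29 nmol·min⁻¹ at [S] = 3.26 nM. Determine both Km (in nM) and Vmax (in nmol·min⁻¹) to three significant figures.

Km = 0.858 nM; Vmax = 9.21 nmol·min⁻¹

From v = Vmax[S]/(Km+[S]), each point gives Vmax = v(Km+[S])/[S].
Equating: 2.77(Km+0.369)/0.369 = 7.29(Km+3.26)/3.26.
7.507·Km + 2.77 = 2.236·Km + 7.29, so (7.507 − 2.236)·Km = 7.29 − 2.77.
Km = 4.520/5.271 = 0.858 nM; then Vmax = 2.77(0.858+0.369)/0.369 = 9.21 nmol·min⁻¹.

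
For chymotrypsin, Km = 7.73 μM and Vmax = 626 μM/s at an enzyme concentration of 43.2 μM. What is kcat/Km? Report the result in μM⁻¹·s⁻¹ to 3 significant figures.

kcat = Vmax/[E]total = 626/43.2 = 14.5 s⁻¹.
kcat/Km = 14.5/7.73 = 1.87 μM⁻¹·s⁻¹.

1.87 μM⁻¹·s⁻¹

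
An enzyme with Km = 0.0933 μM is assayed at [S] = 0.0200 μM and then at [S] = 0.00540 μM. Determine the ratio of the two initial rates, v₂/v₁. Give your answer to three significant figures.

The fractional saturations are [S]/(Km+[S]) = 0.0200/0.1133 = 0.1765 and 0.00540/0.09870 = 0.05471.
v₂/v₁ is just their ratio: 0.05471/0.1765 = 0.310.

0.310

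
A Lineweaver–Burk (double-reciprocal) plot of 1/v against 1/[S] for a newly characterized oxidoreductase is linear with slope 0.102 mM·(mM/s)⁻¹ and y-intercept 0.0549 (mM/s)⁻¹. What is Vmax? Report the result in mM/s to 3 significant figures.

The y-intercept of a Lineweaver–Burk plot equals 1/Vmax, so Vmax = 1/0.0549 = 18.2 mM/s.

18.2 mM/s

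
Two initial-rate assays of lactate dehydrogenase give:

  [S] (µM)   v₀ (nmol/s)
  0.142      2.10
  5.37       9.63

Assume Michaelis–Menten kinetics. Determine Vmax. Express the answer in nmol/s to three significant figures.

From v = Vmax[S]/(Km+[S]), each point gives Vmax = v(Km+[S])/[S].
Equating: 2.10(Km+0.142)/0.142 = 9.63(Km+5.37)/5.37.
14.79·Km + 2.10 = 1.793·Km + 9.63, so (14.79 − 1.793)·Km = 9.63 − 2.10.
Km = 7.530/13.00 = 0.579 µM; then Vmax = 2.10(0.579+0.142)/0.142 = 10.7 nmol/s.

10.7 nmol/s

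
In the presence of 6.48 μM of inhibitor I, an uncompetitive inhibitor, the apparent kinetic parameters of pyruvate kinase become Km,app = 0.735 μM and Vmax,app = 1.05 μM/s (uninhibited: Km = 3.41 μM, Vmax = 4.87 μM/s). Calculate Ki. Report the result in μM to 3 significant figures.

1.78 μM

Uncompetitive: Vmax,app = Vmax/α (and Km,app = Km/α) with α = 1 + [I]/Ki.
α = Vmax/Vmax,app = 4.87/1.05 = 4.638.
Ki = [I]/(α − 1) = 6.48/3.638 = 1.78 μM.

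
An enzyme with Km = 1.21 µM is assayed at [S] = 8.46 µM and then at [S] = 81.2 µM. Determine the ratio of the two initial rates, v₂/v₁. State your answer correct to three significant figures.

The fractional saturations are [S]/(Km+[S]) = 8.46/9.670 = 0.8749 and 81.2/82.41 = 0.9853.
v₂/v₁ is just their ratio: 0.9853/0.8749 = 1.13.

1.13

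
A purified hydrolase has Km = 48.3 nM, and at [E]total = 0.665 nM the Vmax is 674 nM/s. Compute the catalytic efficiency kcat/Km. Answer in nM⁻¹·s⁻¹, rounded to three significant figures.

kcat = Vmax/[E]total = 674/0.665 = 1010 s⁻¹.
kcat/Km = 1010/48.3 = 21.0 nM⁻¹·s⁻¹.

21.0 nM⁻¹·s⁻¹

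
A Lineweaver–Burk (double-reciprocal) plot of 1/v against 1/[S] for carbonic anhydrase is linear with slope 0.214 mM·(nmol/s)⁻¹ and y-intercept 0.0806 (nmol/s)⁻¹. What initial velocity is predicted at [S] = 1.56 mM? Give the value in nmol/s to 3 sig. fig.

4.59 nmol/s

The y-intercept is 1/Vmax, so Vmax = 1/0.0806 = 12.4 nmol/s.
The slope is Km/Vmax, so Km = 0.214 × 12.4 = 2.66 mM.
Then v = 12.4 × 1.56/(2.66 + 1.56) = 4.59 nmol/s.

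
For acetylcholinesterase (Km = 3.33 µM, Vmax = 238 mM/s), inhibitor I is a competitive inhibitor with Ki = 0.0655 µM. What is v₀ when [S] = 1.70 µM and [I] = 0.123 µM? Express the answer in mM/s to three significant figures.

35.9 mM/s

α = 1 + [I]/Ki = 1 + 0.123/0.0655 = 2.878.
For a competitive inhibitor, Vmax is unchanged and the apparent Km becomes α·Km: Km,app = 9.58 µM, Vmax,app = 238 mM/s.
v = Vmax,app·[S]/(Km,app + [S]) = 238 × 1.70/(9.58 + 1.70) = 35.9 mM/s.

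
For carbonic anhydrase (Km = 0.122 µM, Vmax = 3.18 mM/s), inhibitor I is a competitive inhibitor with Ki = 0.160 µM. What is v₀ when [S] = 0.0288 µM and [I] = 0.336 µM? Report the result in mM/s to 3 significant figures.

α = 1 + [I]/Ki = 1 + 0.336/0.160 = 3.100.
For a competitive inhibitor, Vmax is unchanged and the apparent Km becomes α·Km: Km,app = 0.378 µM, Vmax,app = 3.18 mM/s.
v = Vmax,app·[S]/(Km,app + [S]) = 3.18 × 0.0288/(0.378 + 0.0288) = 0.225 mM/s.

0.225 mM/s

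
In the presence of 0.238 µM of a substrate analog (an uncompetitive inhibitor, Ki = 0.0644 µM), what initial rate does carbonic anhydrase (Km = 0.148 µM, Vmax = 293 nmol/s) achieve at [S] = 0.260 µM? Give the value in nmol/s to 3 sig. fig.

α = 1 + [I]/Ki = 1 + 0.238/0.0644 = 4.696.
For an uncompetitive inhibitor, both parameters are divided by α, giving Vmax/α and Km/α: Km,app = 0.0315 µM, Vmax,app = 62.4 nmol/s.
v = Vmax,app·[S]/(Km,app + [S]) = 62.4 × 0.260/(0.0315 + 0.260) = 55.7 nmol/s.

55.7 nmol/s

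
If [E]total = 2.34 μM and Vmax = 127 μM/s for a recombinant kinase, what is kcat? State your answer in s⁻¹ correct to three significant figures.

kcat = Vmax/[E]total = 127 μM/s / 2.34 μM = 54.3 s⁻¹.

54.3 s⁻¹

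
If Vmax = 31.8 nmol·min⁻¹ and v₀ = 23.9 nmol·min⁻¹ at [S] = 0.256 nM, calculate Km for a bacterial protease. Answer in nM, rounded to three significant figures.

0.0846 nM

v/Vmax = 23.9/31.8 = 0.7516 = [S]/(Km+[S]).
So Km + [S] = [S]/0.7516 = 0.3406 nM, giving Km = 0.3406 − 0.256 = 0.0846 nM.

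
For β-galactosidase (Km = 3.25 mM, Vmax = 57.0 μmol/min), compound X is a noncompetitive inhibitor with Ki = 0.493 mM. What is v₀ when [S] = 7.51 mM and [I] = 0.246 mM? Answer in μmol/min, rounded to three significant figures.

26.5 μmol/min

With α = 1 + [I]/Ki = 1 + 0.246/0.493 = 1.499, the noncompetitive rate law is v = (Vmax/α)·[S] / (Km + [S]).
v = (57.0/1.499)×7.51 / (3.25 + 7.51) = 285.6/10.76 = 26.5 μmol/min.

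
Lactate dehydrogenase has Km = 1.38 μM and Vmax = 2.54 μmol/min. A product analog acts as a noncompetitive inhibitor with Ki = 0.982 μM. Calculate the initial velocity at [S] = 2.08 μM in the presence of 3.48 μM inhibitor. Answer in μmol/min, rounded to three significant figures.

With α = 1 + [I]/Ki = 1 + 3.48/0.982 = 4.544, the noncompetitive rate law is v = (Vmax/α)·[S] / (Km + [S]).
v = (2.54/4.544)×2.08 / (1.38 + 2.08) = 1.163/3.460 = 0.336 μmol/min.

0.336 μmol/min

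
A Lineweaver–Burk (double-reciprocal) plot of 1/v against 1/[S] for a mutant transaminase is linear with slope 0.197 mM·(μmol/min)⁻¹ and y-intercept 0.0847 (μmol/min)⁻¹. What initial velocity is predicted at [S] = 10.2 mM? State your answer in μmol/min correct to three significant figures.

The y-intercept is 1/Vmax, so Vmax = 1/0.0847 = 11.8 μmol/min.
The slope is Km/Vmax, so Km = 0.197 × 11.8 = 2.33 mM.
Then v = 11.8 × 10.2/(2.33 + 10.2) = 9.61 μmol/min.

9.61 μmol/min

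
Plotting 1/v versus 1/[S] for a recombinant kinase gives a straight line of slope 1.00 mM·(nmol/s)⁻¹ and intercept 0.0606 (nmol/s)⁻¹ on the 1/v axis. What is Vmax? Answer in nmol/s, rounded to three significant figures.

16.5 nmol/s

The y-intercept of a Lineweaver–Burk plot equals 1/Vmax, so Vmax = 1/0.0606 = 16.5 nmol/s.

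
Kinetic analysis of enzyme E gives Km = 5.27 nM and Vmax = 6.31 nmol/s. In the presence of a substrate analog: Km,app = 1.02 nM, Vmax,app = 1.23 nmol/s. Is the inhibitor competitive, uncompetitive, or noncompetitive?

uncompetitive

Both Km and Vmax decrease by the same factor (~5.15-fold) — characteristic of uncompetitive inhibition.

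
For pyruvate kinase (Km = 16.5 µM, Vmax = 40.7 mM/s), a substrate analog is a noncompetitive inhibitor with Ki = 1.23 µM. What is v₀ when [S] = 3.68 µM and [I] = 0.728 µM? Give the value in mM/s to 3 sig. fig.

With α = 1 + [I]/Ki = 1 + 0.728/1.23 = 1.592, the noncompetitive rate law is v = (Vmax/α)·[S] / (Km + [S]).
v = (40.7/1.592)×3.68 / (16.5 + 3.68) = 94.09/20.18 = 4.66 mM/s.

4.66 mM/s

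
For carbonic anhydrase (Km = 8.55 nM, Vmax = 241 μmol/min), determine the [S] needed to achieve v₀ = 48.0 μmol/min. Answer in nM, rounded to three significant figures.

2.13 nM

Rearranging v = Vmax[S]/(Km+[S]) gives [S] = Km·v/(Vmax − v).
[S] = 8.55 × 48.0 / (241 − 48.0) = 410.4/193.0 = 2.13 nM.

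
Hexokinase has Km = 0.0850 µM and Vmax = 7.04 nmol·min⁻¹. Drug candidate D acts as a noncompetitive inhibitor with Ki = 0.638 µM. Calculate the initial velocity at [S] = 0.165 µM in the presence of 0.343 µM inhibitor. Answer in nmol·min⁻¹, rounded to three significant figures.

3.02 nmol·min⁻¹

With α = 1 + [I]/Ki = 1 + 0.343/0.638 = 1.538, the noncompetitive rate law is v = (Vmax/α)·[S] / (Km + [S]).
v = (7.04/1.538)×0.165 / (0.0850 + 0.165) = 0.7555/0.2500 = 3.02 nmol·min⁻¹.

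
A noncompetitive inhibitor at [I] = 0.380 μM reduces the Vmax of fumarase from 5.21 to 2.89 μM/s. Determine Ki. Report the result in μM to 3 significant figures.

Noncompetitive: Vmax,app = Vmax/α with α = 1 + [I]/Ki.
α = Vmax/Vmax,app = 5.21/2.89 = 1.803.
Ki = [I]/(α − 1) = 0.380/0.8028 = 0.473 μM.

0.473 μM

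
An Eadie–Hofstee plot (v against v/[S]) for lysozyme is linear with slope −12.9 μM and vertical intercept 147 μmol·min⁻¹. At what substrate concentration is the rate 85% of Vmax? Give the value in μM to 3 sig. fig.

The Eadie–Hofstee slope gives Km = 12.9 μM (slope = −Km).
v/Vmax = [S]/(Km+[S]) = 0.85 ⇒ [S] = Km·0.85/(1−0.85) = 12.9 × 5.667 = 73.1 μM.

73.1 μM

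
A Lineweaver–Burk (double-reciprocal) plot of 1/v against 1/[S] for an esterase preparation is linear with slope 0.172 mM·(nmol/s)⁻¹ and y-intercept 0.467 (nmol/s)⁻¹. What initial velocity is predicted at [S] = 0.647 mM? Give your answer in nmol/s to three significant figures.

The y-intercept is 1/Vmax, so Vmax = 1/0.467 = 2.14 nmol/s.
The slope is Km/Vmax, so Km = 0.172 × 2.14 = 0.368 mM.
Then v = 2.14 × 0.647/(0.368 + 0.647) = 1.36 nmol/s.

1.36 nmol/s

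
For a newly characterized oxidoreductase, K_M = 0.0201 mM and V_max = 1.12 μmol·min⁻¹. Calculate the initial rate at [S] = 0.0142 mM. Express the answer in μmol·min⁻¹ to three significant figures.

[S]/(Km+[S]) = 0.0142/0.03430 = 0.4140, the fractional saturation.
v = 0.4140 × Vmax = 0.4140 × 1.12 = 0.464 μmol·min⁻¹.

0.464 μmol·min⁻¹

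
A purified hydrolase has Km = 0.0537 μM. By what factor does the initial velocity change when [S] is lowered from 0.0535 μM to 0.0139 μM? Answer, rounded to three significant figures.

0.412

The fractional saturations are [S]/(Km+[S]) = 0.0535/0.1072 = 0.4991 and 0.0139/0.06760 = 0.2056.
v₂/v₁ is just their ratio: 0.2056/0.4991 = 0.412.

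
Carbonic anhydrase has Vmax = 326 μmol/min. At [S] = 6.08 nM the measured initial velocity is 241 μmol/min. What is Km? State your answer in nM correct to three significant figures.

2.14 nM

v/Vmax = 241/326 = 0.7393 = [S]/(Km+[S]).
So Km + [S] = [S]/0.7393 = 8.224 nM, giving Km = 8.224 − 6.08 = 2.14 nM.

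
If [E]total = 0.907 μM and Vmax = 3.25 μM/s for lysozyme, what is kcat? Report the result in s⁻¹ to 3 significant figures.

3.58 s⁻¹

kcat = Vmax/[E]total = 3.25 μM/s / 0.907 μM = 3.58 s⁻¹.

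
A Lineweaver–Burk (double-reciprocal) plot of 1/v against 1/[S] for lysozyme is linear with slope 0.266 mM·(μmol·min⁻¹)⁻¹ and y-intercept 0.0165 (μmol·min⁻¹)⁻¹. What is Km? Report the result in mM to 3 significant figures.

16.1 mM

y-intercept = 1/Vmax ⇒ Vmax = 60.6 μmol·min⁻¹; slope = Km/Vmax ⇒ Km = slope × Vmax.
Km = 0.266 × 60.6 = 16.1 mM.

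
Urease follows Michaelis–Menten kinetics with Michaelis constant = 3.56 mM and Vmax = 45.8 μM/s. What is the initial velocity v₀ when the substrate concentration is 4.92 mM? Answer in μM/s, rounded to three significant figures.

[S]/(Km+[S]) = 4.92/8.480 = 0.5802, the fractional saturation.
v = 0.5802 × Vmax = 0.5802 × 45.8 = 26.6 μM/s.

26.6 μM/s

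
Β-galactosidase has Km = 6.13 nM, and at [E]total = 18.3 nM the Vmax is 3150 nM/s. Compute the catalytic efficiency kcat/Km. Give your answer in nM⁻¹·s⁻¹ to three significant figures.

kcat = Vmax/[E]total = 3150/18.3 = 172 s⁻¹.
kcat/Km = 172/6.13 = 28.1 nM⁻¹·s⁻¹.

28.1 nM⁻¹·s⁻¹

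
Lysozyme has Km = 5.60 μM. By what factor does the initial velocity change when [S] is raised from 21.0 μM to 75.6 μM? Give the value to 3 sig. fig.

1.18

The fractional saturations are [S]/(Km+[S]) = 21.0/26.60 = 0.7895 and 75.6/81.20 = 0.9310.
v₂/v₁ is just their ratio: 0.9310/0.7895 = 1.18.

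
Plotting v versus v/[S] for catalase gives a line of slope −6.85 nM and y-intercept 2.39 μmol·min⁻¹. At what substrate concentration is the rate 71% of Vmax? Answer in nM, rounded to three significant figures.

The Eadie–Hofstee slope gives Km = 6.85 nM (slope = −Km).
v/Vmax = [S]/(Km+[S]) = 0.71 ⇒ [S] = Km·0.71/(1−0.71) = 6.85 × 2.448 = 16.8 nM.

16.8 nM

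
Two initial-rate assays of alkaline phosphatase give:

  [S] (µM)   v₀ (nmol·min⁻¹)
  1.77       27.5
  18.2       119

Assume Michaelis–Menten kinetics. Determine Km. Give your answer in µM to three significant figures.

In reciprocal form, 1/v = (Km/Vmax)·(1/[S]) + 1/Vmax. The two points give (1/[S], 1/v) = (0.5650, 0.03636) and (0.05495, 0.008403).
Slope = (0.03636 − 0.008403)/(0.5650 − 0.05495) = 0.05482; intercept = 0.03636 − 0.05482×0.5650 = 0.005391.
Vmax = 1/intercept = 185 nmol·min⁻¹; Km = slope × Vmax = 0.05482 × 185 = 10.2 µM.

10.2 µM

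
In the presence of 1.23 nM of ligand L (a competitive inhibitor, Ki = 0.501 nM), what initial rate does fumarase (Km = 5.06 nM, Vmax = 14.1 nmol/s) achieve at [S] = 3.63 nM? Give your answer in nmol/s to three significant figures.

2.42 nmol/s

α = 1 + [I]/Ki = 1 + 1.23/0.501 = 3.455.
For a competitive inhibitor, Vmax is unchanged and the apparent Km becomes α·Km: Km,app = 17.5 nM, Vmax,app = 14.1 nmol/s.
v = Vmax,app·[S]/(Km,app + [S]) = 14.1 × 3.63/(17.5 + 3.63) = 2.42 nmol/s.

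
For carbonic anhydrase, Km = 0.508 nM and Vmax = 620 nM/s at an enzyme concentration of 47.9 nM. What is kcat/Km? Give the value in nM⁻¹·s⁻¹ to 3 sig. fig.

25.5 nM⁻¹·s⁻¹

kcat = Vmax/[E]total = 620/47.9 = 12.9 s⁻¹.
kcat/Km = 12.9/0.508 = 25.5 nM⁻¹·s⁻¹.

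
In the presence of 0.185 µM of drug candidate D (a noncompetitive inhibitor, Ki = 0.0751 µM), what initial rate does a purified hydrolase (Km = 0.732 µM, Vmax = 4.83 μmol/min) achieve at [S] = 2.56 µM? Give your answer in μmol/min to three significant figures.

With α = 1 + [I]/Ki = 1 + 0.185/0.0751 = 3.463, the noncompetitive rate law is v = (Vmax/α)·[S] / (Km + [S]).
v = (4.83/3.463)×2.56 / (0.732 + 2.56) = 3.570/3.292 = 1.08 μmol/min.

1.08 μmol/min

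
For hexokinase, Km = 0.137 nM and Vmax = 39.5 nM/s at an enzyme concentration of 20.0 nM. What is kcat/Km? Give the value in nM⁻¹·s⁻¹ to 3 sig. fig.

14.4 nM⁻¹·s⁻¹

kcat = Vmax/[E]total = 39.5/20.0 = 1.98 s⁻¹.
kcat/Km = 1.98/0.137 = 14.4 nM⁻¹·s⁻¹.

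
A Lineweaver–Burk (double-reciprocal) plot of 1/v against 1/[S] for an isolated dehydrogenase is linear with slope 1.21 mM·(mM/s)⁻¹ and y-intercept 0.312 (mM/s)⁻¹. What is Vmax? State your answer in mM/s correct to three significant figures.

The y-intercept of a Lineweaver–Burk plot equals 1/Vmax, so Vmax = 1/0.312 = 3.21 mM/s.

3.21 mM/s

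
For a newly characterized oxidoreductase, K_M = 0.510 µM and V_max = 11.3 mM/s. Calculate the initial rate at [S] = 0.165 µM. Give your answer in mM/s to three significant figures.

v = Vmax·[S]/(Km + [S]) = 11.3 × 0.165 / (0.510 + 0.165)
  = 1.865 / 0.6750 = 2.76 mM/s.

2.76 mM/s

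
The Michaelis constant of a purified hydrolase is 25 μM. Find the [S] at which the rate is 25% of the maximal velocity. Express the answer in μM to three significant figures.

8.33 μM

v/Vmax = [S]/(Km+[S]) = 0.25, so [S] = Km·0.25/(1 − 0.25) = 25 × 0.3333.
[S] = 8.33 μM.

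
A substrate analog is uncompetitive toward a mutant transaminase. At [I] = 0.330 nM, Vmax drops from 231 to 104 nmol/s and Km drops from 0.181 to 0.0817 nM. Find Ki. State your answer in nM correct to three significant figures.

Uncompetitive: Vmax,app = Vmax/α (and Km,app = Km/α) with α = 1 + [I]/Ki.
α = Vmax/Vmax,app = 231/104 = 2.221.
Since α = 1 + [I]/Ki, [I]/Ki = 2.221 − 1 = 1.221 and Ki = 0.330/1.221 = 0.270 nM.

0.270 nM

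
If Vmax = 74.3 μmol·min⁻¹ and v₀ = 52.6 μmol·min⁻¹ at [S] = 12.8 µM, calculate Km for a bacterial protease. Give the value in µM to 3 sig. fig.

5.28 µM

v/Vmax = 52.6/74.3 = 0.7079 = [S]/(Km+[S]).
So Km + [S] = [S]/0.7079 = 18.08 µM, giving Km = 18.08 − 12.8 = 5.28 µM.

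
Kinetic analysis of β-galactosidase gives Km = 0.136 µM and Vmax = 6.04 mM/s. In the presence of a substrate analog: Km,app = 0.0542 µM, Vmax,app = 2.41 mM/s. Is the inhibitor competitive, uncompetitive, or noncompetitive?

uncompetitive

Both Km and Vmax decrease by the same factor (~2.51-fold) — characteristic of uncompetitive inhibition.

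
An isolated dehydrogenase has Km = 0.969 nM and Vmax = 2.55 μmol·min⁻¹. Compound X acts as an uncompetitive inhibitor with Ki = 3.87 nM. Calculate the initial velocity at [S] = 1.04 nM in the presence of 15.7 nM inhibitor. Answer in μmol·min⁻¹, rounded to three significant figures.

0.426 μmol·min⁻¹

α = 1 + [I]/Ki = 1 + 15.7/3.87 = 5.057.
For an uncompetitive inhibitor, both parameters are divided by α, giving Vmax/α and Km/α: Km,app = 0.192 nM, Vmax,app = 0.504 μmol·min⁻¹.
v = Vmax,app·[S]/(Km,app + [S]) = 0.504 × 1.04/(0.192 + 1.04) = 0.426 μmol·min⁻¹.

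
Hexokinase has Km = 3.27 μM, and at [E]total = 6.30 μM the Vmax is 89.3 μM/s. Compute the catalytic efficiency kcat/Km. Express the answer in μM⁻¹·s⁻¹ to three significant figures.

kcat = Vmax/[E]total = 89.3/6.30 = 14.2 s⁻¹.
kcat/Km = 14.2/3.27 = 4.33 μM⁻¹·s⁻¹.

4.33 μM⁻¹·s⁻¹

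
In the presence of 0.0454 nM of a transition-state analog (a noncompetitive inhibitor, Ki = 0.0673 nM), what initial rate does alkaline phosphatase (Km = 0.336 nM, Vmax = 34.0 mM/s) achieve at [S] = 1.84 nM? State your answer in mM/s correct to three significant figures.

α = 1 + [I]/Ki = 1 + 0.0454/0.0673 = 1.675.
For a noncompetitive inhibitor, Vmax is reduced to Vmax/α while Km is unchanged: Km,app = 0.336 nM, Vmax,app = 20.3 mM/s.
v = Vmax,app·[S]/(Km,app + [S]) = 20.3 × 1.84/(0.336 + 1.84) = 17.2 mM/s.

17.2 mM/s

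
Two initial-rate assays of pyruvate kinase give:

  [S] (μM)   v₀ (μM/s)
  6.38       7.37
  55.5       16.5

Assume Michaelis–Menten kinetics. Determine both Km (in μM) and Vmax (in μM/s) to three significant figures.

In reciprocal form, 1/v = (Km/Vmax)·(1/[S]) + 1/Vmax. The two points give (1/[S], 1/v) = (0.1567, 0.1357) and (0.01802, 0.06061).
Slope = (0.1357 − 0.06061)/(0.1567 − 0.01802) = 0.5412; intercept = 0.1357 − 0.5412×0.1567 = 0.05085.
Vmax = 1/intercept = 19.7 μM/s; Km = slope × Vmax = 0.5412 × 19.7 = 10.6 μM.

Km = 10.6 μM; Vmax = 19.7 μM/s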